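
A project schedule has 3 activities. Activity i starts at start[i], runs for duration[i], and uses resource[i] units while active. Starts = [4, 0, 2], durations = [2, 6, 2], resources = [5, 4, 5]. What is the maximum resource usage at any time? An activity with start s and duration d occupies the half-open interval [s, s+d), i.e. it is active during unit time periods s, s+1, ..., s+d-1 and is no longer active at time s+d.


Each activity i is active on [start_i, start_i + duration_i).
Compute total resource usage per time slot:
  t=0: active resources = [4], total = 4
  t=1: active resources = [4], total = 4
  t=2: active resources = [4, 5], total = 9
  t=3: active resources = [4, 5], total = 9
  t=4: active resources = [5, 4], total = 9
  t=5: active resources = [5, 4], total = 9
Peak resource demand = 9

9


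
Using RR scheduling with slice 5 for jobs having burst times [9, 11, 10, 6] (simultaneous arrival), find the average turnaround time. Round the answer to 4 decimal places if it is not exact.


Time quantum = 5
Execution trace:
  J1 runs 5 units, time = 5
  J2 runs 5 units, time = 10
  J3 runs 5 units, time = 15
  J4 runs 5 units, time = 20
  J1 runs 4 units, time = 24
  J2 runs 5 units, time = 29
  J3 runs 5 units, time = 34
  J4 runs 1 units, time = 35
  J2 runs 1 units, time = 36
Finish times: [24, 36, 34, 35]
Average turnaround = 129/4 = 32.25

32.25


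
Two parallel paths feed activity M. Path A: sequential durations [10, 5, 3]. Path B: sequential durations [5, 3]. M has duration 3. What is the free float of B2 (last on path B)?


ES(B2) = sum of predecessors on chain B = 5
EF(B2) = ES + duration = 5 + 3 = 8
Successor of B2 is M. ES(M) = max(sum(A), sum(B)) = max(18, 8) = 18
Free float = ES(successor) - EF(current) = 18 - 8 = 10

10


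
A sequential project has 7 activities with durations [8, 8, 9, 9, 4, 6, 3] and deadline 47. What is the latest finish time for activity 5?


LF(activity 5) = deadline - sum of successor durations
Successors: activities 6 through 7 with durations [6, 3]
Sum of successor durations = 9
LF = 47 - 9 = 38

38


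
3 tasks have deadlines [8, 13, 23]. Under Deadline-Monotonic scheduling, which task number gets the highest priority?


Sort tasks by relative deadline (ascending):
  Task 1: deadline = 8
  Task 2: deadline = 13
  Task 3: deadline = 23
Priority order (highest first): [1, 2, 3]
Highest priority task = 1

1


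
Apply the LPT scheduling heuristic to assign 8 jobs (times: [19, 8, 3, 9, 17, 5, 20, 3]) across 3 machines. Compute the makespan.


Sort jobs in decreasing order (LPT): [20, 19, 17, 9, 8, 5, 3, 3]
Assign each job to the least loaded machine:
  Machine 1: jobs [20, 5, 3], load = 28
  Machine 2: jobs [19, 8], load = 27
  Machine 3: jobs [17, 9, 3], load = 29
Makespan = max load = 29

29


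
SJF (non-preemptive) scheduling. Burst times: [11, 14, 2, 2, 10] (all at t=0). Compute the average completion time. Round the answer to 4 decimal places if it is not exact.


SJF order (ascending): [2, 2, 10, 11, 14]
Completion times:
  Job 1: burst=2, C=2
  Job 2: burst=2, C=4
  Job 3: burst=10, C=14
  Job 4: burst=11, C=25
  Job 5: burst=14, C=39
Average completion = 84/5 = 16.8

16.8


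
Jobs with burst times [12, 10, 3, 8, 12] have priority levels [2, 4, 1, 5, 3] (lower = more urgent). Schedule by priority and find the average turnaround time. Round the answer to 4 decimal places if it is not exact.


Sort by priority (ascending = highest first):
Order: [(1, 3), (2, 12), (3, 12), (4, 10), (5, 8)]
Completion times:
  Priority 1, burst=3, C=3
  Priority 2, burst=12, C=15
  Priority 3, burst=12, C=27
  Priority 4, burst=10, C=37
  Priority 5, burst=8, C=45
Average turnaround = 127/5 = 25.4

25.4


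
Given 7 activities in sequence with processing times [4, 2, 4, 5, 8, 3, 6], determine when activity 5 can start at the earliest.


Activity 5 starts after activities 1 through 4 complete.
Predecessor durations: [4, 2, 4, 5]
ES = 4 + 2 + 4 + 5 = 15

15


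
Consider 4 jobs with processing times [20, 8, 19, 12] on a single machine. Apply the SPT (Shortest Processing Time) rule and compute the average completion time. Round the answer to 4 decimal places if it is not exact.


Sort jobs by processing time (SPT order): [8, 12, 19, 20]
Compute completion times sequentially:
  Job 1: processing = 8, completes at 8
  Job 2: processing = 12, completes at 20
  Job 3: processing = 19, completes at 39
  Job 4: processing = 20, completes at 59
Sum of completion times = 126
Average completion time = 126/4 = 31.5

31.5


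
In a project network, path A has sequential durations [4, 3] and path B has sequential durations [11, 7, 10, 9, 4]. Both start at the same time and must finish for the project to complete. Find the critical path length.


Path A total = 4 + 3 = 7
Path B total = 11 + 7 + 10 + 9 + 4 = 41
Critical path = longest path = max(7, 41) = 41

41


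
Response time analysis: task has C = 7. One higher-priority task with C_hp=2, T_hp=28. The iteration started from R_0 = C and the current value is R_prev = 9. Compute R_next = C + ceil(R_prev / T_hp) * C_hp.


R_next = C + ceil(R_prev / T_hp) * C_hp
ceil(9 / 28) = ceil(0.3214) = 1
Interference = 1 * 2 = 2
R_next = 7 + 2 = 9
R_next = R_prev, so the iteration has converged (response time = 9).

9


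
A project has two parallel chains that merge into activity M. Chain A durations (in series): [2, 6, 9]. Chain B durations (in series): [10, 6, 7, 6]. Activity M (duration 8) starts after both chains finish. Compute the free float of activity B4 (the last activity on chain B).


ES(B4) = sum of predecessors on chain B = 23
EF(B4) = ES + duration = 23 + 6 = 29
Successor of B4 is M. ES(M) = max(sum(A), sum(B)) = max(17, 29) = 29
Free float = ES(successor) - EF(current) = 29 - 29 = 0

0


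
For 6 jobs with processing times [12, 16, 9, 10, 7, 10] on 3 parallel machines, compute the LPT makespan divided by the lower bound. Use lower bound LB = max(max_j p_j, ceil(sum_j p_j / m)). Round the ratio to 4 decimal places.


LPT order: [16, 12, 10, 10, 9, 7]
Machine loads after assignment: [23, 21, 20]
LPT makespan = 23
Lower bound = max(max_job, ceil(total/3)) = max(16, 22) = 22
Ratio = 23 / 22 = 1.0455

1.0455


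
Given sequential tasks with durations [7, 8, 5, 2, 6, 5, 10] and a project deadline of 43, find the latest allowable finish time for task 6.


LF(activity 6) = deadline - sum of successor durations
Successors: activities 7 through 7 with durations [10]
Sum of successor durations = 10
LF = 43 - 10 = 33

33


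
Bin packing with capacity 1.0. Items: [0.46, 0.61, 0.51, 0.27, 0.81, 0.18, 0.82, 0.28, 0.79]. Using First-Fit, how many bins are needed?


Place items sequentially using First-Fit:
  Item 0.46 -> new Bin 1
  Item 0.61 -> new Bin 2
  Item 0.51 -> Bin 1 (now 0.97)
  Item 0.27 -> Bin 2 (now 0.88)
  Item 0.81 -> new Bin 3
  Item 0.18 -> Bin 3 (now 0.99)
  Item 0.82 -> new Bin 4
  Item 0.28 -> new Bin 5
  Item 0.79 -> new Bin 6
Total bins used = 6

6


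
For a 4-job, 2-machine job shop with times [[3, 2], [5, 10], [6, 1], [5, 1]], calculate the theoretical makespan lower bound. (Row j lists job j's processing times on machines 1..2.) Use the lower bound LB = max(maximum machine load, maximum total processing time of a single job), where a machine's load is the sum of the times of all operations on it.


Machine loads:
  Machine 1: 3 + 5 + 6 + 5 = 19
  Machine 2: 2 + 10 + 1 + 1 = 14
Max machine load = 19
Job totals:
  Job 1: 5
  Job 2: 15
  Job 3: 7
  Job 4: 6
Max job total = 15
Lower bound = max(19, 15) = 19

19


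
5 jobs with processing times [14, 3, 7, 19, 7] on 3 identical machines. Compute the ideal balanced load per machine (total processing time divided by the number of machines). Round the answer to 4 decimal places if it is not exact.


Total processing time = 14 + 3 + 7 + 19 + 7 = 50
Number of machines = 3
Ideal balanced load = 50 / 3 = 16.6667

16.6667


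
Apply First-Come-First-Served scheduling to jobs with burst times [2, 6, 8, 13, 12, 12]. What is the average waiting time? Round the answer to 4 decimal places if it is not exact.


FCFS order (as given): [2, 6, 8, 13, 12, 12]
Waiting times:
  Job 1: wait = 0
  Job 2: wait = 2
  Job 3: wait = 8
  Job 4: wait = 16
  Job 5: wait = 29
  Job 6: wait = 41
Sum of waiting times = 96
Average waiting time = 96/6 = 16.0

16.0


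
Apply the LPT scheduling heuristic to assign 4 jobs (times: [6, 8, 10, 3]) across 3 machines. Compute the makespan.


Sort jobs in decreasing order (LPT): [10, 8, 6, 3]
Assign each job to the least loaded machine:
  Machine 1: jobs [10], load = 10
  Machine 2: jobs [8], load = 8
  Machine 3: jobs [6, 3], load = 9
Makespan = max load = 10

10


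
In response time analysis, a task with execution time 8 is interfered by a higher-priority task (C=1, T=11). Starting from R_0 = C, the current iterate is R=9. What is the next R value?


R_next = C + ceil(R_prev / T_hp) * C_hp
ceil(9 / 11) = ceil(0.8182) = 1
Interference = 1 * 1 = 1
R_next = 8 + 1 = 9
R_next = R_prev, so the iteration has converged (response time = 9).

9


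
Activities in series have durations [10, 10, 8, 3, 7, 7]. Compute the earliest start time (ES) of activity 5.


Activity 5 starts after activities 1 through 4 complete.
Predecessor durations: [10, 10, 8, 3]
ES = 10 + 10 + 8 + 3 = 31

31


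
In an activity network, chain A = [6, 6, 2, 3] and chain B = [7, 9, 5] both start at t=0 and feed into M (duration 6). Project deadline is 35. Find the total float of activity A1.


Forward pass: ES(A1) = sum of predecessors on chain A = 0
EF = ES + duration = 0 + 6 = 6
Backward pass: LF(M) = deadline = 35; LS(M) = 35 - 6 = 29
LF(A1) = LS(M) - sum(successors on chain A) = 29 - 11 = 18
LS = LF - duration = 18 - 6 = 12
Total float = LS - ES = 12 - 0 = 12

12


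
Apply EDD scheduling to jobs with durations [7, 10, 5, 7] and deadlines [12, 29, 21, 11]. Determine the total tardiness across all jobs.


Sort by due date (EDD order): [(7, 11), (7, 12), (5, 21), (10, 29)]
Compute completion times and tardiness:
  Job 1: p=7, d=11, C=7, tardiness=max(0,7-11)=0
  Job 2: p=7, d=12, C=14, tardiness=max(0,14-12)=2
  Job 3: p=5, d=21, C=19, tardiness=max(0,19-21)=0
  Job 4: p=10, d=29, C=29, tardiness=max(0,29-29)=0
Total tardiness = 2

2


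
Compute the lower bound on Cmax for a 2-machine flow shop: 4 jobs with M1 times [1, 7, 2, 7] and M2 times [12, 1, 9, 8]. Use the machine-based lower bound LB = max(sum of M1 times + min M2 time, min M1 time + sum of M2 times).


LB1 = sum(M1 times) + min(M2 times) = 17 + 1 = 18
LB2 = min(M1 times) + sum(M2 times) = 1 + 30 = 31
Lower bound = max(LB1, LB2) = max(18, 31) = 31

31


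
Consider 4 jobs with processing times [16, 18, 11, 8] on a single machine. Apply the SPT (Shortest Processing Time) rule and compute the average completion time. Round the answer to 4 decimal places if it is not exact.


Sort jobs by processing time (SPT order): [8, 11, 16, 18]
Compute completion times sequentially:
  Job 1: processing = 8, completes at 8
  Job 2: processing = 11, completes at 19
  Job 3: processing = 16, completes at 35
  Job 4: processing = 18, completes at 53
Sum of completion times = 115
Average completion time = 115/4 = 28.75

28.75


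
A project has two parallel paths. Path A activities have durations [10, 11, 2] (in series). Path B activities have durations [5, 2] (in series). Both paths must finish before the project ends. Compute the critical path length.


Path A total = 10 + 11 + 2 = 23
Path B total = 5 + 2 = 7
Critical path = longest path = max(23, 7) = 23

23


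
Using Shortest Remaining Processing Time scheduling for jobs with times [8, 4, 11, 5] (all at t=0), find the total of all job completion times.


Since all jobs arrive at t=0, SRPT equals SPT ordering.
SPT order: [4, 5, 8, 11]
Completion times:
  Job 1: p=4, C=4
  Job 2: p=5, C=9
  Job 3: p=8, C=17
  Job 4: p=11, C=28
Total completion time = 4 + 9 + 17 + 28 = 58

58


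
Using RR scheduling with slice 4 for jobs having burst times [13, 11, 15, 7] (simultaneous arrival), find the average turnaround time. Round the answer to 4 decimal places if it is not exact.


Time quantum = 4
Execution trace:
  J1 runs 4 units, time = 4
  J2 runs 4 units, time = 8
  J3 runs 4 units, time = 12
  J4 runs 4 units, time = 16
  J1 runs 4 units, time = 20
  J2 runs 4 units, time = 24
  J3 runs 4 units, time = 28
  J4 runs 3 units, time = 31
  J1 runs 4 units, time = 35
  J2 runs 3 units, time = 38
  J3 runs 4 units, time = 42
  J1 runs 1 units, time = 43
  J3 runs 3 units, time = 46
Finish times: [43, 38, 46, 31]
Average turnaround = 158/4 = 39.5

39.5


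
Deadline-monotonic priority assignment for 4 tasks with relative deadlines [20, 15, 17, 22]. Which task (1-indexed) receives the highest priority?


Sort tasks by relative deadline (ascending):
  Task 2: deadline = 15
  Task 3: deadline = 17
  Task 1: deadline = 20
  Task 4: deadline = 22
Priority order (highest first): [2, 3, 1, 4]
Highest priority task = 2

2


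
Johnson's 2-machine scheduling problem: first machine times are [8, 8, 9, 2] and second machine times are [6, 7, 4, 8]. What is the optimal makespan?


Apply Johnson's rule:
  Group 1 (a <= b): [(4, 2, 8)]
  Group 2 (a > b): [(2, 8, 7), (1, 8, 6), (3, 9, 4)]
Optimal job order: [4, 2, 1, 3]
Schedule:
  Job 4: M1 done at 2, M2 done at 10
  Job 2: M1 done at 10, M2 done at 17
  Job 1: M1 done at 18, M2 done at 24
  Job 3: M1 done at 27, M2 done at 31
Makespan = 31

31


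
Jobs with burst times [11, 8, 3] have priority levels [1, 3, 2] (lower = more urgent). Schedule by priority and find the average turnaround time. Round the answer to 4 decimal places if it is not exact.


Sort by priority (ascending = highest first):
Order: [(1, 11), (2, 3), (3, 8)]
Completion times:
  Priority 1, burst=11, C=11
  Priority 2, burst=3, C=14
  Priority 3, burst=8, C=22
Average turnaround = 47/3 = 15.6667

15.6667


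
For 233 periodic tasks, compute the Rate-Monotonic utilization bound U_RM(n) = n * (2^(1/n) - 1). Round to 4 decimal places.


Compute 2^(1/233) = 1.0029793100
Subtract 1: 1.0029793100 - 1 = 0.0029793100
Multiply by n: 233 * 0.0029793100 = 0.6941792300
Round to 4 dp: 0.6942

0.6942


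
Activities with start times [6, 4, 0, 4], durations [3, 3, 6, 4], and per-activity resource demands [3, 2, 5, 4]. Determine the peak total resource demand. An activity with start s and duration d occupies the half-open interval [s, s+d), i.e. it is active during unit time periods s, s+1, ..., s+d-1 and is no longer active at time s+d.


Each activity i is active on [start_i, start_i + duration_i).
Compute total resource usage per time slot:
  t=0: active resources = [5], total = 5
  t=1: active resources = [5], total = 5
  t=2: active resources = [5], total = 5
  t=3: active resources = [5], total = 5
  t=4: active resources = [2, 5, 4], total = 11
  t=5: active resources = [2, 5, 4], total = 11
  t=6: active resources = [3, 2, 4], total = 9
  t=7: active resources = [3, 4], total = 7
  t=8: active resources = [3], total = 3
Peak resource demand = 11

11


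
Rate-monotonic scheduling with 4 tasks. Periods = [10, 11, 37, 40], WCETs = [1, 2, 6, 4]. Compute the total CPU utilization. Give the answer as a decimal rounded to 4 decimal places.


Compute individual utilizations (exact fractions):
  Task 1: C/T = 1/10 (approx. 0.1)
  Task 2: C/T = 2/11 (approx. 0.1818)
  Task 3: C/T = 6/37 (approx. 0.1622)
  Task 4: C/T = 4/40 = 1/10 (approx. 0.1)
Total utilization U = 1/10 + 2/11 + 6/37 + 1/10 = 1107/2035
Rounded to 4 decimal places: U = 0.5440
RM (Liu & Layland) bound for 4 tasks = 0.756828; compare with U = 1107/2035 (approx. 0.543980)
U <= bound, so schedulable by RM sufficient condition.

0.5440


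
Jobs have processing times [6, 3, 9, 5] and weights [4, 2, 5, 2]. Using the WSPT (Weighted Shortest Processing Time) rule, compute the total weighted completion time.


Compute p/w ratios and sort ascending (WSPT): [(6, 4), (3, 2), (9, 5), (5, 2)]
Compute weighted completion times:
  Job (p=6,w=4): C=6, w*C=4*6=24
  Job (p=3,w=2): C=9, w*C=2*9=18
  Job (p=9,w=5): C=18, w*C=5*18=90
  Job (p=5,w=2): C=23, w*C=2*23=46
Total weighted completion time = 178

178


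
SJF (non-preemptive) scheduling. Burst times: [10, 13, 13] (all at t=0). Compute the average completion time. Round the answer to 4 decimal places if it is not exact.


SJF order (ascending): [10, 13, 13]
Completion times:
  Job 1: burst=10, C=10
  Job 2: burst=13, C=23
  Job 3: burst=13, C=36
Average completion = 69/3 = 23.0

23.0


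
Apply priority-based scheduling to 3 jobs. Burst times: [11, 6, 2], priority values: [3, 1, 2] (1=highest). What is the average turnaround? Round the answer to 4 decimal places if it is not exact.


Sort by priority (ascending = highest first):
Order: [(1, 6), (2, 2), (3, 11)]
Completion times:
  Priority 1, burst=6, C=6
  Priority 2, burst=2, C=8
  Priority 3, burst=11, C=19
Average turnaround = 33/3 = 11.0

11.0


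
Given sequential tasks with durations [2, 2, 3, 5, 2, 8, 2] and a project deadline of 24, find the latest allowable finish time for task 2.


LF(activity 2) = deadline - sum of successor durations
Successors: activities 3 through 7 with durations [3, 5, 2, 8, 2]
Sum of successor durations = 20
LF = 24 - 20 = 4

4


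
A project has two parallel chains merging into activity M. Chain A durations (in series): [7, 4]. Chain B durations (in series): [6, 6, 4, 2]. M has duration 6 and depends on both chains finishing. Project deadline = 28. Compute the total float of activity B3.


Forward pass: ES(B3) = sum of predecessors on chain B = 12
EF = ES + duration = 12 + 4 = 16
Backward pass: LF(M) = deadline = 28; LS(M) = 28 - 6 = 22
LF(B3) = LS(M) - sum(successors on chain B) = 22 - 2 = 20
LS = LF - duration = 20 - 4 = 16
Total float = LS - ES = 16 - 12 = 4

4


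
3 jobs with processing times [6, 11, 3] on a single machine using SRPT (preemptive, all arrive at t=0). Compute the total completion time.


Since all jobs arrive at t=0, SRPT equals SPT ordering.
SPT order: [3, 6, 11]
Completion times:
  Job 1: p=3, C=3
  Job 2: p=6, C=9
  Job 3: p=11, C=20
Total completion time = 3 + 9 + 20 = 32

32


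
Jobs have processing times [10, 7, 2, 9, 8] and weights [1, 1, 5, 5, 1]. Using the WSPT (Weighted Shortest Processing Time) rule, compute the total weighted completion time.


Compute p/w ratios and sort ascending (WSPT): [(2, 5), (9, 5), (7, 1), (8, 1), (10, 1)]
Compute weighted completion times:
  Job (p=2,w=5): C=2, w*C=5*2=10
  Job (p=9,w=5): C=11, w*C=5*11=55
  Job (p=7,w=1): C=18, w*C=1*18=18
  Job (p=8,w=1): C=26, w*C=1*26=26
  Job (p=10,w=1): C=36, w*C=1*36=36
Total weighted completion time = 145

145


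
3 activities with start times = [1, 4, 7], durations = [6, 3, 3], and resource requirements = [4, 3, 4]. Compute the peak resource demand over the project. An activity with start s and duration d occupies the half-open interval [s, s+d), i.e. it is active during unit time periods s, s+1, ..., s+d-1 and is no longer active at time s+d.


Each activity i is active on [start_i, start_i + duration_i).
Compute total resource usage per time slot:
  t=0: active resources = [], total = 0
  t=1: active resources = [4], total = 4
  t=2: active resources = [4], total = 4
  t=3: active resources = [4], total = 4
  t=4: active resources = [4, 3], total = 7
  t=5: active resources = [4, 3], total = 7
  t=6: active resources = [4, 3], total = 7
  t=7: active resources = [4], total = 4
  t=8: active resources = [4], total = 4
  t=9: active resources = [4], total = 4
Peak resource demand = 7

7


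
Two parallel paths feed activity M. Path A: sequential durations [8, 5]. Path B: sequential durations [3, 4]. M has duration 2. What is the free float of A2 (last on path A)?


ES(A2) = sum of predecessors on chain A = 8
EF(A2) = ES + duration = 8 + 5 = 13
Successor of A2 is M. ES(M) = max(sum(A), sum(B)) = max(13, 7) = 13
Free float = ES(successor) - EF(current) = 13 - 13 = 0

0


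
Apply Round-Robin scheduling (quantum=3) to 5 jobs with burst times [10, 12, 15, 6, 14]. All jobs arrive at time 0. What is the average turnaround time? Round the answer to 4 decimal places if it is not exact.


Time quantum = 3
Execution trace:
  J1 runs 3 units, time = 3
  J2 runs 3 units, time = 6
  J3 runs 3 units, time = 9
  J4 runs 3 units, time = 12
  J5 runs 3 units, time = 15
  J1 runs 3 units, time = 18
  J2 runs 3 units, time = 21
  J3 runs 3 units, time = 24
  J4 runs 3 units, time = 27
  J5 runs 3 units, time = 30
  J1 runs 3 units, time = 33
  J2 runs 3 units, time = 36
  J3 runs 3 units, time = 39
  J5 runs 3 units, time = 42
  J1 runs 1 units, time = 43
  J2 runs 3 units, time = 46
  J3 runs 3 units, time = 49
  J5 runs 3 units, time = 52
  J3 runs 3 units, time = 55
  J5 runs 2 units, time = 57
Finish times: [43, 46, 55, 27, 57]
Average turnaround = 228/5 = 45.6

45.6


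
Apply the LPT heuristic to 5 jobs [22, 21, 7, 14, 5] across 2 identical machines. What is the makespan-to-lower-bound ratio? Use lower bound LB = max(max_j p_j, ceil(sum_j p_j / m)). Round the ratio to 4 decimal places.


LPT order: [22, 21, 14, 7, 5]
Machine loads after assignment: [34, 35]
LPT makespan = 35
Lower bound = max(max_job, ceil(total/2)) = max(22, 35) = 35
Ratio = 35 / 35 = 1.0

1.0


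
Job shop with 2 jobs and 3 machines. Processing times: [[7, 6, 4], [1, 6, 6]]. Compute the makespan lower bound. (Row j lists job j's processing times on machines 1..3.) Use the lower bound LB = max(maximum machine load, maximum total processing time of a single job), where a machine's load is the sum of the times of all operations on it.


Machine loads:
  Machine 1: 7 + 1 = 8
  Machine 2: 6 + 6 = 12
  Machine 3: 4 + 6 = 10
Max machine load = 12
Job totals:
  Job 1: 17
  Job 2: 13
Max job total = 17
Lower bound = max(12, 17) = 17

17


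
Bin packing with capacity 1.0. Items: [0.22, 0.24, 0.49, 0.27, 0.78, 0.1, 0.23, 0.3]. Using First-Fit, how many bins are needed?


Place items sequentially using First-Fit:
  Item 0.22 -> new Bin 1
  Item 0.24 -> Bin 1 (now 0.46)
  Item 0.49 -> Bin 1 (now 0.95)
  Item 0.27 -> new Bin 2
  Item 0.78 -> new Bin 3
  Item 0.1 -> Bin 2 (now 0.37)
  Item 0.23 -> Bin 2 (now 0.6)
  Item 0.3 -> Bin 2 (now 0.9)
Total bins used = 3

3


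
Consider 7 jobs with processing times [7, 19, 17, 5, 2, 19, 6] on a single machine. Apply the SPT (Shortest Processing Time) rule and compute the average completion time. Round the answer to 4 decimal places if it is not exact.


Sort jobs by processing time (SPT order): [2, 5, 6, 7, 17, 19, 19]
Compute completion times sequentially:
  Job 1: processing = 2, completes at 2
  Job 2: processing = 5, completes at 7
  Job 3: processing = 6, completes at 13
  Job 4: processing = 7, completes at 20
  Job 5: processing = 17, completes at 37
  Job 6: processing = 19, completes at 56
  Job 7: processing = 19, completes at 75
Sum of completion times = 210
Average completion time = 210/7 = 30.0

30.0


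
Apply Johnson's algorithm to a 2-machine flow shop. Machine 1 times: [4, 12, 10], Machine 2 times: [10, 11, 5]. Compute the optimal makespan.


Apply Johnson's rule:
  Group 1 (a <= b): [(1, 4, 10)]
  Group 2 (a > b): [(2, 12, 11), (3, 10, 5)]
Optimal job order: [1, 2, 3]
Schedule:
  Job 1: M1 done at 4, M2 done at 14
  Job 2: M1 done at 16, M2 done at 27
  Job 3: M1 done at 26, M2 done at 32
Makespan = 32

32


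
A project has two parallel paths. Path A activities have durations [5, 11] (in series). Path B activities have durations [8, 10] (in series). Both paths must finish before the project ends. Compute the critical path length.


Path A total = 5 + 11 = 16
Path B total = 8 + 10 = 18
Critical path = longest path = max(16, 18) = 18

18


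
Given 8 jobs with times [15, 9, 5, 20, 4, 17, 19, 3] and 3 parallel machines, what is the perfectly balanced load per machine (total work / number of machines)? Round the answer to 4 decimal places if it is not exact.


Total processing time = 15 + 9 + 5 + 20 + 4 + 17 + 19 + 3 = 92
Number of machines = 3
Ideal balanced load = 92 / 3 = 30.6667

30.6667


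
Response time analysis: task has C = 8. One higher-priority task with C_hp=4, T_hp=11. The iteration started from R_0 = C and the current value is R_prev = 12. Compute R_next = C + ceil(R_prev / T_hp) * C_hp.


R_next = C + ceil(R_prev / T_hp) * C_hp
ceil(12 / 11) = ceil(1.0909) = 2
Interference = 2 * 4 = 8
R_next = 8 + 8 = 16

16


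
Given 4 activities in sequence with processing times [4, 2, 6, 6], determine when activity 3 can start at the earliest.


Activity 3 starts after activities 1 through 2 complete.
Predecessor durations: [4, 2]
ES = 4 + 2 = 6

6


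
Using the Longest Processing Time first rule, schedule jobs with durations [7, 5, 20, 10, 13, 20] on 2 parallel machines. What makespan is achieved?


Sort jobs in decreasing order (LPT): [20, 20, 13, 10, 7, 5]
Assign each job to the least loaded machine:
  Machine 1: jobs [20, 13, 5], load = 38
  Machine 2: jobs [20, 10, 7], load = 37
Makespan = max load = 38

38


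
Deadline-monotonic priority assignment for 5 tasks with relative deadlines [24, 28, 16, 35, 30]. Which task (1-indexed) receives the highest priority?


Sort tasks by relative deadline (ascending):
  Task 3: deadline = 16
  Task 1: deadline = 24
  Task 2: deadline = 28
  Task 5: deadline = 30
  Task 4: deadline = 35
Priority order (highest first): [3, 1, 2, 5, 4]
Highest priority task = 3

3


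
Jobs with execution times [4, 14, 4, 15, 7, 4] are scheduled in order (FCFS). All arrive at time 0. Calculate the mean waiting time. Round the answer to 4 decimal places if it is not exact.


FCFS order (as given): [4, 14, 4, 15, 7, 4]
Waiting times:
  Job 1: wait = 0
  Job 2: wait = 4
  Job 3: wait = 18
  Job 4: wait = 22
  Job 5: wait = 37
  Job 6: wait = 44
Sum of waiting times = 125
Average waiting time = 125/6 = 20.8333

20.8333


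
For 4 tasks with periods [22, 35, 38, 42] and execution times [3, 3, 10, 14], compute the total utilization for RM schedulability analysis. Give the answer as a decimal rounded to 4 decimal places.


Compute individual utilizations (exact fractions):
  Task 1: C/T = 3/22 (approx. 0.1364)
  Task 2: C/T = 3/35 (approx. 0.0857)
  Task 3: C/T = 10/38 = 5/19 (approx. 0.2632)
  Task 4: C/T = 14/42 = 1/3 (approx. 0.3333)
Total utilization U = 3/22 + 3/35 + 5/19 + 1/3 = 35927/43890
Rounded to 4 decimal places: U = 0.8186
RM (Liu & Layland) bound for 4 tasks = 0.756828; compare with U = 35927/43890 (approx. 0.818569)
bound < U <= 1, so the RM sufficient condition is not met (inconclusive; an exact test such as response-time analysis is needed).

0.8186


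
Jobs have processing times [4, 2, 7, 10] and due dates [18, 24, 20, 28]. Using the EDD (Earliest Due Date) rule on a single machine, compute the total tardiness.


Sort by due date (EDD order): [(4, 18), (7, 20), (2, 24), (10, 28)]
Compute completion times and tardiness:
  Job 1: p=4, d=18, C=4, tardiness=max(0,4-18)=0
  Job 2: p=7, d=20, C=11, tardiness=max(0,11-20)=0
  Job 3: p=2, d=24, C=13, tardiness=max(0,13-24)=0
  Job 4: p=10, d=28, C=23, tardiness=max(0,23-28)=0
Total tardiness = 0

0


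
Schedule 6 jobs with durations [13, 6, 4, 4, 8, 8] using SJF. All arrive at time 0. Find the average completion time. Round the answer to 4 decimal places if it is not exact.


SJF order (ascending): [4, 4, 6, 8, 8, 13]
Completion times:
  Job 1: burst=4, C=4
  Job 2: burst=4, C=8
  Job 3: burst=6, C=14
  Job 4: burst=8, C=22
  Job 5: burst=8, C=30
  Job 6: burst=13, C=43
Average completion = 121/6 = 20.1667

20.1667


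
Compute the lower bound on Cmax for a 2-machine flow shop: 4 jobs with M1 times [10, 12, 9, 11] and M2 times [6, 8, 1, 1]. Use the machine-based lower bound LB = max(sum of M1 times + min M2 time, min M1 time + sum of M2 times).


LB1 = sum(M1 times) + min(M2 times) = 42 + 1 = 43
LB2 = min(M1 times) + sum(M2 times) = 9 + 16 = 25
Lower bound = max(LB1, LB2) = max(43, 25) = 43

43


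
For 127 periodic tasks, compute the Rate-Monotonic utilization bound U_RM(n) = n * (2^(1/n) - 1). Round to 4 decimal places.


Compute 2^(1/127) = 1.0054727730
Subtract 1: 1.0054727730 - 1 = 0.0054727730
Multiply by n: 127 * 0.0054727730 = 0.6950421710
Round to 4 dp: 0.6950

0.6950


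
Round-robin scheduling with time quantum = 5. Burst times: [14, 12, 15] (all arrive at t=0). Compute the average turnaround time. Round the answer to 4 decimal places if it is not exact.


Time quantum = 5
Execution trace:
  J1 runs 5 units, time = 5
  J2 runs 5 units, time = 10
  J3 runs 5 units, time = 15
  J1 runs 5 units, time = 20
  J2 runs 5 units, time = 25
  J3 runs 5 units, time = 30
  J1 runs 4 units, time = 34
  J2 runs 2 units, time = 36
  J3 runs 5 units, time = 41
Finish times: [34, 36, 41]
Average turnaround = 111/3 = 37.0

37.0


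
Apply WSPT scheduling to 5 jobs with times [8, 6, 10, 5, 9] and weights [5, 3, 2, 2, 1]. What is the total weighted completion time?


Compute p/w ratios and sort ascending (WSPT): [(8, 5), (6, 3), (5, 2), (10, 2), (9, 1)]
Compute weighted completion times:
  Job (p=8,w=5): C=8, w*C=5*8=40
  Job (p=6,w=3): C=14, w*C=3*14=42
  Job (p=5,w=2): C=19, w*C=2*19=38
  Job (p=10,w=2): C=29, w*C=2*29=58
  Job (p=9,w=1): C=38, w*C=1*38=38
Total weighted completion time = 216

216


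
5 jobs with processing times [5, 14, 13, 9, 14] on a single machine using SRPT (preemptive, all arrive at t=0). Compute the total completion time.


Since all jobs arrive at t=0, SRPT equals SPT ordering.
SPT order: [5, 9, 13, 14, 14]
Completion times:
  Job 1: p=5, C=5
  Job 2: p=9, C=14
  Job 3: p=13, C=27
  Job 4: p=14, C=41
  Job 5: p=14, C=55
Total completion time = 5 + 14 + 27 + 41 + 55 = 142

142


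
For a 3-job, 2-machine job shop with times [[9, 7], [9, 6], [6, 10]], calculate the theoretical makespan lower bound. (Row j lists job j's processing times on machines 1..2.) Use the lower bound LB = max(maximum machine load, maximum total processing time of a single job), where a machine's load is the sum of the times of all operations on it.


Machine loads:
  Machine 1: 9 + 9 + 6 = 24
  Machine 2: 7 + 6 + 10 = 23
Max machine load = 24
Job totals:
  Job 1: 16
  Job 2: 15
  Job 3: 16
Max job total = 16
Lower bound = max(24, 16) = 24

24


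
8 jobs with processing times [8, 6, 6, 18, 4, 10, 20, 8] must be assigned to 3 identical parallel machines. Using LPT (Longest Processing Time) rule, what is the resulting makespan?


Sort jobs in decreasing order (LPT): [20, 18, 10, 8, 8, 6, 6, 4]
Assign each job to the least loaded machine:
  Machine 1: jobs [20, 6], load = 26
  Machine 2: jobs [18, 8], load = 26
  Machine 3: jobs [10, 8, 6, 4], load = 28
Makespan = max load = 28

28


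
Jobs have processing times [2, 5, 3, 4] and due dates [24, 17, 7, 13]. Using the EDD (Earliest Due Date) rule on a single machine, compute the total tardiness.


Sort by due date (EDD order): [(3, 7), (4, 13), (5, 17), (2, 24)]
Compute completion times and tardiness:
  Job 1: p=3, d=7, C=3, tardiness=max(0,3-7)=0
  Job 2: p=4, d=13, C=7, tardiness=max(0,7-13)=0
  Job 3: p=5, d=17, C=12, tardiness=max(0,12-17)=0
  Job 4: p=2, d=24, C=14, tardiness=max(0,14-24)=0
Total tardiness = 0

0


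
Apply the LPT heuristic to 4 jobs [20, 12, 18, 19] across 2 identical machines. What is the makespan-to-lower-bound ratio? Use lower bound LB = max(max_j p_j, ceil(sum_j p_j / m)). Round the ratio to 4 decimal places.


LPT order: [20, 19, 18, 12]
Machine loads after assignment: [32, 37]
LPT makespan = 37
Lower bound = max(max_job, ceil(total/2)) = max(20, 35) = 35
Ratio = 37 / 35 = 1.0571

1.0571


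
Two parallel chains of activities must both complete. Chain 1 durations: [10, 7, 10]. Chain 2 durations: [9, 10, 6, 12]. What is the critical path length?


Path A total = 10 + 7 + 10 = 27
Path B total = 9 + 10 + 6 + 12 = 37
Critical path = longest path = max(27, 37) = 37

37


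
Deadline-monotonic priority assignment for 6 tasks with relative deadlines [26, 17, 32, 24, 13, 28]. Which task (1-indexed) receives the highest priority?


Sort tasks by relative deadline (ascending):
  Task 5: deadline = 13
  Task 2: deadline = 17
  Task 4: deadline = 24
  Task 1: deadline = 26
  Task 6: deadline = 28
  Task 3: deadline = 32
Priority order (highest first): [5, 2, 4, 1, 6, 3]
Highest priority task = 5

5


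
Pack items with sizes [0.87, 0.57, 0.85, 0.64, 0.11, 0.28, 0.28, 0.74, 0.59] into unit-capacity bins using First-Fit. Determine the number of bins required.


Place items sequentially using First-Fit:
  Item 0.87 -> new Bin 1
  Item 0.57 -> new Bin 2
  Item 0.85 -> new Bin 3
  Item 0.64 -> new Bin 4
  Item 0.11 -> Bin 1 (now 0.98)
  Item 0.28 -> Bin 2 (now 0.85)
  Item 0.28 -> Bin 4 (now 0.92)
  Item 0.74 -> new Bin 5
  Item 0.59 -> new Bin 6
Total bins used = 6

6


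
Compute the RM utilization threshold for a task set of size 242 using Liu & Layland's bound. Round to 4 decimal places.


Compute 2^(1/242) = 1.0028683504
Subtract 1: 1.0028683504 - 1 = 0.0028683504
Multiply by n: 242 * 0.0028683504 = 0.6941407968
Round to 4 dp: 0.6941

0.6941


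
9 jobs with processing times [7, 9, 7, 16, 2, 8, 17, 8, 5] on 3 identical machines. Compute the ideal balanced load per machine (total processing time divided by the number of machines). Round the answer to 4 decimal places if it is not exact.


Total processing time = 7 + 9 + 7 + 16 + 2 + 8 + 17 + 8 + 5 = 79
Number of machines = 3
Ideal balanced load = 79 / 3 = 26.3333

26.3333


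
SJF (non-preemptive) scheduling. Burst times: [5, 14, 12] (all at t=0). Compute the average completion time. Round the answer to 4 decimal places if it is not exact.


SJF order (ascending): [5, 12, 14]
Completion times:
  Job 1: burst=5, C=5
  Job 2: burst=12, C=17
  Job 3: burst=14, C=31
Average completion = 53/3 = 17.6667

17.6667


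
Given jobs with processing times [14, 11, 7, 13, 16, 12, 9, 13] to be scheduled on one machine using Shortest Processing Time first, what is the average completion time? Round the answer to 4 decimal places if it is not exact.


Sort jobs by processing time (SPT order): [7, 9, 11, 12, 13, 13, 14, 16]
Compute completion times sequentially:
  Job 1: processing = 7, completes at 7
  Job 2: processing = 9, completes at 16
  Job 3: processing = 11, completes at 27
  Job 4: processing = 12, completes at 39
  Job 5: processing = 13, completes at 52
  Job 6: processing = 13, completes at 65
  Job 7: processing = 14, completes at 79
  Job 8: processing = 16, completes at 95
Sum of completion times = 380
Average completion time = 380/8 = 47.5

47.5


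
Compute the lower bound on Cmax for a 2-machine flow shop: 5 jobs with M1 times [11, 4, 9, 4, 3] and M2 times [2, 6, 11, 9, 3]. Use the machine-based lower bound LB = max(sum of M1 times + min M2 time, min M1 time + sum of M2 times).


LB1 = sum(M1 times) + min(M2 times) = 31 + 2 = 33
LB2 = min(M1 times) + sum(M2 times) = 3 + 31 = 34
Lower bound = max(LB1, LB2) = max(33, 34) = 34

34


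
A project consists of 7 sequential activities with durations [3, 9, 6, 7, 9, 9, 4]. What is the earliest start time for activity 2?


Activity 2 starts after activities 1 through 1 complete.
Predecessor durations: [3]
ES = 3 = 3

3


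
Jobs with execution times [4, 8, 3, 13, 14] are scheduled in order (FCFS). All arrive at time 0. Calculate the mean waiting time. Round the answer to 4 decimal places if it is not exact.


FCFS order (as given): [4, 8, 3, 13, 14]
Waiting times:
  Job 1: wait = 0
  Job 2: wait = 4
  Job 3: wait = 12
  Job 4: wait = 15
  Job 5: wait = 28
Sum of waiting times = 59
Average waiting time = 59/5 = 11.8

11.8


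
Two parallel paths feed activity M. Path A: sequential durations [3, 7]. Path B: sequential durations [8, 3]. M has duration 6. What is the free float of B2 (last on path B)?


ES(B2) = sum of predecessors on chain B = 8
EF(B2) = ES + duration = 8 + 3 = 11
Successor of B2 is M. ES(M) = max(sum(A), sum(B)) = max(10, 11) = 11
Free float = ES(successor) - EF(current) = 11 - 11 = 0

0


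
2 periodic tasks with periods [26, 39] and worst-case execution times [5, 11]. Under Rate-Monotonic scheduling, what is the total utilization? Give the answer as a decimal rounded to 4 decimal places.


Compute individual utilizations (exact fractions):
  Task 1: C/T = 5/26 (approx. 0.1923)
  Task 2: C/T = 11/39 (approx. 0.2821)
Total utilization U = 5/26 + 11/39 = 37/78
Rounded to 4 decimal places: U = 0.4744
RM (Liu & Layland) bound for 2 tasks = 0.828427; compare with U = 37/78 (approx. 0.474359)
U <= bound, so schedulable by RM sufficient condition.

0.4744


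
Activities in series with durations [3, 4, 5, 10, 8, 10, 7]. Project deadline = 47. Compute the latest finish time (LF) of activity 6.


LF(activity 6) = deadline - sum of successor durations
Successors: activities 7 through 7 with durations [7]
Sum of successor durations = 7
LF = 47 - 7 = 40

40


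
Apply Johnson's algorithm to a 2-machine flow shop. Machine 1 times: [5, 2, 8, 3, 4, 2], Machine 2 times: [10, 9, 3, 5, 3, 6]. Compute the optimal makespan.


Apply Johnson's rule:
  Group 1 (a <= b): [(2, 2, 9), (6, 2, 6), (4, 3, 5), (1, 5, 10)]
  Group 2 (a > b): [(3, 8, 3), (5, 4, 3)]
Optimal job order: [2, 6, 4, 1, 3, 5]
Schedule:
  Job 2: M1 done at 2, M2 done at 11
  Job 6: M1 done at 4, M2 done at 17
  Job 4: M1 done at 7, M2 done at 22
  Job 1: M1 done at 12, M2 done at 32
  Job 3: M1 done at 20, M2 done at 35
  Job 5: M1 done at 24, M2 done at 38
Makespan = 38

38


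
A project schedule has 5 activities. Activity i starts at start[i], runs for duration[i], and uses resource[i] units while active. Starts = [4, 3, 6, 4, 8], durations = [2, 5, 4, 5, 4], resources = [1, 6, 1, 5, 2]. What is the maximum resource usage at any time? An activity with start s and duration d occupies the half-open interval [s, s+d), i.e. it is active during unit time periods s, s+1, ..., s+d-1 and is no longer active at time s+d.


Each activity i is active on [start_i, start_i + duration_i).
Compute total resource usage per time slot:
  t=0: active resources = [], total = 0
  t=1: active resources = [], total = 0
  t=2: active resources = [], total = 0
  t=3: active resources = [6], total = 6
  t=4: active resources = [1, 6, 5], total = 12
  t=5: active resources = [1, 6, 5], total = 12
  t=6: active resources = [6, 1, 5], total = 12
  t=7: active resources = [6, 1, 5], total = 12
  t=8: active resources = [1, 5, 2], total = 8
  t=9: active resources = [1, 2], total = 3
  t=10: active resources = [2], total = 2
  t=11: active resources = [2], total = 2
Peak resource demand = 12

12


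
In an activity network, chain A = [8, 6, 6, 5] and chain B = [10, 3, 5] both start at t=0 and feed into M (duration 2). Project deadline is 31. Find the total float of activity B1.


Forward pass: ES(B1) = sum of predecessors on chain B = 0
EF = ES + duration = 0 + 10 = 10
Backward pass: LF(M) = deadline = 31; LS(M) = 31 - 2 = 29
LF(B1) = LS(M) - sum(successors on chain B) = 29 - 8 = 21
LS = LF - duration = 21 - 10 = 11
Total float = LS - ES = 11 - 0 = 11

11


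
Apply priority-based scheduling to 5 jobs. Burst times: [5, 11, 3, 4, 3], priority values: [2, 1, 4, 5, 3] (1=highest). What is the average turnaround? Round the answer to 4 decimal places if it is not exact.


Sort by priority (ascending = highest first):
Order: [(1, 11), (2, 5), (3, 3), (4, 3), (5, 4)]
Completion times:
  Priority 1, burst=11, C=11
  Priority 2, burst=5, C=16
  Priority 3, burst=3, C=19
  Priority 4, burst=3, C=22
  Priority 5, burst=4, C=26
Average turnaround = 94/5 = 18.8

18.8


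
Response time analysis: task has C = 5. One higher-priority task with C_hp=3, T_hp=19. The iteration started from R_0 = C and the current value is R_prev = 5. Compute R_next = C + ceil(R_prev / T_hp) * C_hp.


R_next = C + ceil(R_prev / T_hp) * C_hp
ceil(5 / 19) = ceil(0.2632) = 1
Interference = 1 * 3 = 3
R_next = 5 + 3 = 8

8


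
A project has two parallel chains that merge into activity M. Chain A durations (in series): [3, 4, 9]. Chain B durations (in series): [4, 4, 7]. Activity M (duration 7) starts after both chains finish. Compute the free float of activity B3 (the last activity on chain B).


ES(B3) = sum of predecessors on chain B = 8
EF(B3) = ES + duration = 8 + 7 = 15
Successor of B3 is M. ES(M) = max(sum(A), sum(B)) = max(16, 15) = 16
Free float = ES(successor) - EF(current) = 16 - 15 = 1

1
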